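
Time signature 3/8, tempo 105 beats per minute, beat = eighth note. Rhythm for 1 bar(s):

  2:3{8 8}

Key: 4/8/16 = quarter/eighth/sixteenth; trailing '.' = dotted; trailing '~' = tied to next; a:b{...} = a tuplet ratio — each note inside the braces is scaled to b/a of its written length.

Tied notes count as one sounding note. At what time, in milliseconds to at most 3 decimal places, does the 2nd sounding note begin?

1. 0.0ms @ 0 + 857.143ms (3/2)
2. 857.143ms @ 3/2 + 857.143ms (3/2)

note 2 onset = 3/2b = 857.143ms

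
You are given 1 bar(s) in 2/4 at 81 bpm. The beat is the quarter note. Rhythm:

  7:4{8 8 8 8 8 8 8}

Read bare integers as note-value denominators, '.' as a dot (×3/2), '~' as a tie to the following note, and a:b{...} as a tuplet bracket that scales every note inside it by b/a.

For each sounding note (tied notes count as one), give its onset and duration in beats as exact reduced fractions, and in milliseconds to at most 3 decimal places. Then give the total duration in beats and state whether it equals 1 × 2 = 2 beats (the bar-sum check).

1) 0.0ms=0b +211.64ms=2/7b
2) 211.64ms=2/7b +211.64ms=2/7b
3) 423.28ms=4/7b +211.64ms=2/7b
4) 634.921ms=6/7b +211.64ms=2/7b
5) 846.561ms=8/7b +211.64ms=2/7b
6) 1058.201ms=10/7b +211.64ms=2/7b
7) 1269.841ms=12/7b +211.64ms=2/7b
Σ=2b of 2 (81bpm 2/4) — PASS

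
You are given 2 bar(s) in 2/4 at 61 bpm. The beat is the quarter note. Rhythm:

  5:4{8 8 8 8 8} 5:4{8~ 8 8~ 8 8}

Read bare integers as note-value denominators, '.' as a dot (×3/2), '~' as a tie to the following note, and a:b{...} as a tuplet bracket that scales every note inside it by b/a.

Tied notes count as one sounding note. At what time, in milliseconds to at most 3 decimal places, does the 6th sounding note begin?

1. 0.0ms @ 0 + 393.443ms (2/5)
2. 393.443ms @ 2/5 + 393.443ms (2/5)
3. 786.885ms @ 4/5 + 393.443ms (2/5)
4. 1180.328ms @ 6/5 + 393.443ms (2/5)
5. 1573.77ms @ 8/5 + 393.443ms (2/5)
6. 1967.213ms @ 2 + 786.885ms (4/5)
7. 2754.098ms @ 14/5 + 786.885ms (4/5)
8. 3540.984ms @ 18/5 + 393.443ms (2/5)

note 6 onset = 2b = 1967.213ms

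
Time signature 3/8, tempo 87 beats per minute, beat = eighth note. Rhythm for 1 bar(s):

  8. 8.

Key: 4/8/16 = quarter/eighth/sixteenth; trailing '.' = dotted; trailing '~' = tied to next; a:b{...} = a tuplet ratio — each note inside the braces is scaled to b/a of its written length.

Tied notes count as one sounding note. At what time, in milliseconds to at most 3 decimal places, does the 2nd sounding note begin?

1. 0.0ms @ 0 + 1034.483ms (3/2)
2. 1034.483ms @ 3/2 + 1034.483ms (3/2)

note 2 onset = 3/2b = 1034.483ms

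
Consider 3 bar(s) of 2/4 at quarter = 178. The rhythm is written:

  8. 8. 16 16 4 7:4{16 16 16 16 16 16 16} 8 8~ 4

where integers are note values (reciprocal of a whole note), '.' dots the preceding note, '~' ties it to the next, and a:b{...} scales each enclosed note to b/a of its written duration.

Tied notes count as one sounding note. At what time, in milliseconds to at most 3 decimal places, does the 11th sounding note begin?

note 11 onset = 26/7b = 1252.006ms

1. 0.0ms @ 0 + 252.809ms (3/4)
2. 252.809ms @ 3/4 + 252.809ms (3/4)
3. 505.618ms @ 3/2 + 84.27ms (1/4)
4. 589.888ms @ 7/4 + 84.27ms (1/4)
5. 674.157ms @ 2 + 337.079ms (1)
6. 1011.236ms @ 3 + 48.154ms (1/7)
7. 1059.39ms @ 22/7 + 48.154ms (1/7)
8. 1107.544ms @ 23/7 + 48.154ms (1/7)
9. 1155.698ms @ 24/7 + 48.154ms (1/7)
10. 1203.852ms @ 25/7 + 48.154ms (1/7)
11. 1252.006ms @ 26/7 + 48.154ms (1/7)
12. 1300.161ms @ 27/7 + 48.154ms (1/7)
13. 1348.315ms @ 4 + 168.539ms (1/2)
14. 1516.854ms @ 9/2 + 505.618ms (3/2)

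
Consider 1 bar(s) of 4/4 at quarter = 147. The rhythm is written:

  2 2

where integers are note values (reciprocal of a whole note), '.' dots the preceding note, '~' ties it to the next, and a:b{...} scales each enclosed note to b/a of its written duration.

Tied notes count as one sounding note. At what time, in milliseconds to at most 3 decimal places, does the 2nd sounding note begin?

1. 0.0ms @ 0 + 816.327ms (2)
2. 816.327ms @ 2 + 816.327ms (2)

note 2 onset = 2b = 816.327ms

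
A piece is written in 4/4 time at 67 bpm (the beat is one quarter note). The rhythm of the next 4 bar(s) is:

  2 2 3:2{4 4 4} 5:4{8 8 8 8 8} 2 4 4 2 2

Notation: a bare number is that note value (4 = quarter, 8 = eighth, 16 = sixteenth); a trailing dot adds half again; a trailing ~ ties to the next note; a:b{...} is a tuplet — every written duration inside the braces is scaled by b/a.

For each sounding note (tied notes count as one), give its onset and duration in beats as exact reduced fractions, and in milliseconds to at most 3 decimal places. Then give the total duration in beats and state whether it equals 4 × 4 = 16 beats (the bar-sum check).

1) 0.0ms=0b +1791.045ms=2b
2) 1791.045ms=2b +1791.045ms=2b
3) 3582.09ms=4b +597.015ms=2/3b
4) 4179.104ms=14/3b +597.015ms=2/3b
5) 4776.119ms=16/3b +597.015ms=2/3b
6) 5373.134ms=6b +358.209ms=2/5b
7) 5731.343ms=32/5b +358.209ms=2/5b
8) 6089.552ms=34/5b +358.209ms=2/5b
9) 6447.761ms=36/5b +358.209ms=2/5b
10) 6805.97ms=38/5b +358.209ms=2/5b
11) 7164.179ms=8b +1791.045ms=2b
12) 8955.224ms=10b +895.522ms=1b
13) 9850.746ms=11b +895.522ms=1b
14) 10746.269ms=12b +1791.045ms=2b
15) 12537.313ms=14b +1791.045ms=2b
Σ=16b of 16 (67bpm 4/4) — PASS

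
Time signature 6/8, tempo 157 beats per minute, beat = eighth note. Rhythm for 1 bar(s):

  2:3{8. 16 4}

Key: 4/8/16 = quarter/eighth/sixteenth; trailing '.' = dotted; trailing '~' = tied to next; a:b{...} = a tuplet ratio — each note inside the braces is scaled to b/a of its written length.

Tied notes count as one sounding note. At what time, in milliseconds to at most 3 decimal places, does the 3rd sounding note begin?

1. 0.0ms @ 0 + 859.873ms (9/4)
2. 859.873ms @ 9/4 + 286.624ms (3/4)
3. 1146.497ms @ 3 + 1146.497ms (3)

note 3 onset = 3b = 1146.497ms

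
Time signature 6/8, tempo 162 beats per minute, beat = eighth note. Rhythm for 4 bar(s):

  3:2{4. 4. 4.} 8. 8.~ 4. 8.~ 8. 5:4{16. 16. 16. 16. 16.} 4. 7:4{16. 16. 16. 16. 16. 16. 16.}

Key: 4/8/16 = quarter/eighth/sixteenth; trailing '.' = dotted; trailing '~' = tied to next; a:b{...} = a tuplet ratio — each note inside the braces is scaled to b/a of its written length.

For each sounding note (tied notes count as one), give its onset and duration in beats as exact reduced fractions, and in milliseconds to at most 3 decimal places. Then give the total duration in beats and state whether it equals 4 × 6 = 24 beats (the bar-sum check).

1) 0.0ms=0b +740.741ms=2b
2) 740.741ms=2b +740.741ms=2b
3) 1481.481ms=4b +740.741ms=2b
4) 2222.222ms=6b +555.556ms=3/2b
5) 2777.778ms=15/2b +1666.667ms=9/2b
6) 4444.444ms=12b +1111.111ms=3b
7) 5555.556ms=15b +222.222ms=3/5b
8) 5777.778ms=78/5b +222.222ms=3/5b
9) 6000.0ms=81/5b +222.222ms=3/5b
10) 6222.222ms=84/5b +222.222ms=3/5b
11) 6444.444ms=87/5b +222.222ms=3/5b
12) 6666.667ms=18b +1111.111ms=3b
13) 7777.778ms=21b +158.73ms=3/7b
14) 7936.508ms=150/7b +158.73ms=3/7b
15) 8095.238ms=153/7b +158.73ms=3/7b
16) 8253.968ms=156/7b +158.73ms=3/7b
17) 8412.698ms=159/7b +158.73ms=3/7b
18) 8571.429ms=162/7b +158.73ms=3/7b
19) 8730.159ms=165/7b +158.73ms=3/7b
Σ=24b of 24 (162bpm 6/8) — PASS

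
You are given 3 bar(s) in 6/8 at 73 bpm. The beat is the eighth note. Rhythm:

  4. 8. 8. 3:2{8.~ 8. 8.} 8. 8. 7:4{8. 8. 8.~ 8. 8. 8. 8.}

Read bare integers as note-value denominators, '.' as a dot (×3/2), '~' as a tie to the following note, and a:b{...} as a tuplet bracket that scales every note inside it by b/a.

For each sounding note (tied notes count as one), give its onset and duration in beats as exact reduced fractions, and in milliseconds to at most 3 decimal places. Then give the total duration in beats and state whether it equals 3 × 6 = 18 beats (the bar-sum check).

1) 0.0ms=0b +2465.753ms=3b
2) 2465.753ms=3b +1232.877ms=3/2b
3) 3698.63ms=9/2b +1232.877ms=3/2b
4) 4931.507ms=6b +1643.836ms=2b
5) 6575.342ms=8b +821.918ms=1b
6) 7397.26ms=9b +1232.877ms=3/2b
7) 8630.137ms=21/2b +1232.877ms=3/2b
8) 9863.014ms=12b +704.501ms=6/7b
9) 10567.515ms=90/7b +704.501ms=6/7b
10) 11272.016ms=96/7b +1409.002ms=12/7b
11) 12681.018ms=108/7b +704.501ms=6/7b
12) 13385.519ms=114/7b +704.501ms=6/7b
13) 14090.02ms=120/7b +704.501ms=6/7b
Σ=18b of 18 (73bpm 6/8) — PASS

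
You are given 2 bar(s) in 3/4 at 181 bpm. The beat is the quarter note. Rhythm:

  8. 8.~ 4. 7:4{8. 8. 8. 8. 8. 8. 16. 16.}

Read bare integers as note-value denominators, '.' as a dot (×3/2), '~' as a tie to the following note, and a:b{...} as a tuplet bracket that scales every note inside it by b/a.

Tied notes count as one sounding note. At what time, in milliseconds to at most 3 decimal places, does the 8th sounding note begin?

1. 0.0ms @ 0 + 248.619ms (3/4)
2. 248.619ms @ 3/4 + 745.856ms (9/4)
3. 994.475ms @ 3 + 142.068ms (3/7)
4. 1136.543ms @ 24/7 + 142.068ms (3/7)
5. 1278.611ms @ 27/7 + 142.068ms (3/7)
6. 1420.679ms @ 30/7 + 142.068ms (3/7)
7. 1562.747ms @ 33/7 + 142.068ms (3/7)
8. 1704.815ms @ 36/7 + 142.068ms (3/7)
9. 1846.882ms @ 39/7 + 71.034ms (3/14)
10. 1917.916ms @ 81/14 + 71.034ms (3/14)

note 8 onset = 36/7b = 1704.815ms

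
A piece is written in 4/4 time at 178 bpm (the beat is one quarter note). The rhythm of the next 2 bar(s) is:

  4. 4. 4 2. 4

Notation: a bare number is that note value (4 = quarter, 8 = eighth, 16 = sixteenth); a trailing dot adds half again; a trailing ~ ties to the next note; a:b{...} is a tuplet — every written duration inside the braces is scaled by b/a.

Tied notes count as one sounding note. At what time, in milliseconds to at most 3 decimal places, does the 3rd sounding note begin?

1. 0.0ms @ 0 + 505.618ms (3/2)
2. 505.618ms @ 3/2 + 505.618ms (3/2)
3. 1011.236ms @ 3 + 337.079ms (1)
4. 1348.315ms @ 4 + 1011.236ms (3)
5. 2359.551ms @ 7 + 337.079ms (1)

note 3 onset = 3b = 1011.236ms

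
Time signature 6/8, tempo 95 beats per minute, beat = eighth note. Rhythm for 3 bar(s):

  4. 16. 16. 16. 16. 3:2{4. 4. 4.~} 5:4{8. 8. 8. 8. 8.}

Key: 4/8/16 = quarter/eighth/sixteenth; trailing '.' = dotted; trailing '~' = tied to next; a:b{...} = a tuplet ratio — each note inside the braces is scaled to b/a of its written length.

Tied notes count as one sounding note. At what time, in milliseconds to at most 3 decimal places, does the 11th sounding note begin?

1. 0.0ms @ 0 + 1894.737ms (3)
2. 1894.737ms @ 3 + 473.684ms (3/4)
3. 2368.421ms @ 15/4 + 473.684ms (3/4)
4. 2842.105ms @ 9/2 + 473.684ms (3/4)
5. 3315.789ms @ 21/4 + 473.684ms (3/4)
6. 3789.474ms @ 6 + 1263.158ms (2)
7. 5052.632ms @ 8 + 1263.158ms (2)
8. 6315.789ms @ 10 + 2021.053ms (16/5)
9. 8336.842ms @ 66/5 + 757.895ms (6/5)
10. 9094.737ms @ 72/5 + 757.895ms (6/5)
11. 9852.632ms @ 78/5 + 757.895ms (6/5)
12. 10610.526ms @ 84/5 + 757.895ms (6/5)

note 11 onset = 78/5b = 9852.632ms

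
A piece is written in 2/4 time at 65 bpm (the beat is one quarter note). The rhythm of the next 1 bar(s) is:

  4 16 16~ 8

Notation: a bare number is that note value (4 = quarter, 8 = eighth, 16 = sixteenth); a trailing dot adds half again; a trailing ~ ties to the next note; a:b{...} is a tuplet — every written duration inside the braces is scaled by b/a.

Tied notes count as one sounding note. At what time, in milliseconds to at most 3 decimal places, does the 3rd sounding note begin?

note 3 onset = 5/4b = 1153.846ms

1. 0.0ms @ 0 + 923.077ms (1)
2. 923.077ms @ 1 + 230.769ms (1/4)
3. 1153.846ms @ 5/4 + 692.308ms (3/4)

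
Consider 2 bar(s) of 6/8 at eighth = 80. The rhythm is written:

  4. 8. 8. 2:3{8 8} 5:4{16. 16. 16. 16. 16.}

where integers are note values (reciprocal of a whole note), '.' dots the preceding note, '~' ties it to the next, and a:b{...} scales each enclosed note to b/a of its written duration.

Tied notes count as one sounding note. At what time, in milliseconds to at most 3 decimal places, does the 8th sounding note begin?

1. 0.0ms @ 0 + 2250.0ms (3)
2. 2250.0ms @ 3 + 1125.0ms (3/2)
3. 3375.0ms @ 9/2 + 1125.0ms (3/2)
4. 4500.0ms @ 6 + 1125.0ms (3/2)
5. 5625.0ms @ 15/2 + 1125.0ms (3/2)
6. 6750.0ms @ 9 + 450.0ms (3/5)
7. 7200.0ms @ 48/5 + 450.0ms (3/5)
8. 7650.0ms @ 51/5 + 450.0ms (3/5)
9. 8100.0ms @ 54/5 + 450.0ms (3/5)
10. 8550.0ms @ 57/5 + 450.0ms (3/5)

note 8 onset = 51/5b = 7650.0ms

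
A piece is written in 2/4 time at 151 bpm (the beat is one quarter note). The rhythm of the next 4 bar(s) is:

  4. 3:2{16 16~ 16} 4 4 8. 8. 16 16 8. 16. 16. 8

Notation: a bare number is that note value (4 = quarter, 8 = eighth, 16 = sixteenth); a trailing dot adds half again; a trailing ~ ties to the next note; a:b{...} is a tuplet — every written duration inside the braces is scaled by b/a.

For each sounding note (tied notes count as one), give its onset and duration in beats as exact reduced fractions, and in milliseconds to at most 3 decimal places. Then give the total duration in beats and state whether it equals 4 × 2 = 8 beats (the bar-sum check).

1) 0.0ms=0b +596.026ms=3/2b
2) 596.026ms=3/2b +66.225ms=1/6b
3) 662.252ms=5/3b +132.45ms=1/3b
4) 794.702ms=2b +397.351ms=1b
5) 1192.053ms=3b +397.351ms=1b
6) 1589.404ms=4b +298.013ms=3/4b
7) 1887.417ms=19/4b +298.013ms=3/4b
8) 2185.43ms=11/2b +99.338ms=1/4b
9) 2284.768ms=23/4b +99.338ms=1/4b
10) 2384.106ms=6b +298.013ms=3/4b
11) 2682.119ms=27/4b +149.007ms=3/8b
12) 2831.126ms=57/8b +149.007ms=3/8b
13) 2980.132ms=15/2b +198.675ms=1/2b
Σ=8b of 8 (151bpm 2/4) — PASS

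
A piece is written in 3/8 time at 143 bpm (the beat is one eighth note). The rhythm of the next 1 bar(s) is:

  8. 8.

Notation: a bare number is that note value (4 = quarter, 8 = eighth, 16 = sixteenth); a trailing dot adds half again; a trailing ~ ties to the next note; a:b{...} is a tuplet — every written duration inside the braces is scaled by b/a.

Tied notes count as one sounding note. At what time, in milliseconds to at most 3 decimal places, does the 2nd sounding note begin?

1. 0.0ms @ 0 + 629.371ms (3/2)
2. 629.371ms @ 3/2 + 629.371ms (3/2)

note 2 onset = 3/2b = 629.371ms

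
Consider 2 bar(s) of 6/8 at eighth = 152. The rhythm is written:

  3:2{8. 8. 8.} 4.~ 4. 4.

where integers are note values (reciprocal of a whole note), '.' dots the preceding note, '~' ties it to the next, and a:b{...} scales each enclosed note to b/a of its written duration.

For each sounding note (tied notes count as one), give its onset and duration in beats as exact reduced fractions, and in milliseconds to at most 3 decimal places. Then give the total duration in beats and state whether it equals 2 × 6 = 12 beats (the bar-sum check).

1) 0.0ms=0b +394.737ms=1b
2) 394.737ms=1b +394.737ms=1b
3) 789.474ms=2b +394.737ms=1b
4) 1184.211ms=3b +2368.421ms=6b
5) 3552.632ms=9b +1184.211ms=3b
Σ=12b of 12 (152bpm 6/8) — PASS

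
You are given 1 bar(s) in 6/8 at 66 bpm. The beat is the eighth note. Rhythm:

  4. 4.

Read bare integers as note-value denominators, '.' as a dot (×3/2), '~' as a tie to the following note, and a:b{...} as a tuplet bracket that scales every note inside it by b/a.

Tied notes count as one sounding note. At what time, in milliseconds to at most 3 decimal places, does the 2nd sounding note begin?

note 2 onset = 3b = 2727.273ms

1. 0.0ms @ 0 + 2727.273ms (3)
2. 2727.273ms @ 3 + 2727.273ms (3)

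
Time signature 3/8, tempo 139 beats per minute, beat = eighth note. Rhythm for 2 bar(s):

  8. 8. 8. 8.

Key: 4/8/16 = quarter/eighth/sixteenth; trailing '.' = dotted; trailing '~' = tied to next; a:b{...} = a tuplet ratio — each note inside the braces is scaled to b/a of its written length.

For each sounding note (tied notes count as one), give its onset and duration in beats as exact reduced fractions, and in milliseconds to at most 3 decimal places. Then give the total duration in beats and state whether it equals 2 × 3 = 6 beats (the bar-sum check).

1) 0.0ms=0b +647.482ms=3/2b
2) 647.482ms=3/2b +647.482ms=3/2b
3) 1294.964ms=3b +647.482ms=3/2b
4) 1942.446ms=9/2b +647.482ms=3/2b
Σ=6b of 6 (139bpm 3/8) — PASS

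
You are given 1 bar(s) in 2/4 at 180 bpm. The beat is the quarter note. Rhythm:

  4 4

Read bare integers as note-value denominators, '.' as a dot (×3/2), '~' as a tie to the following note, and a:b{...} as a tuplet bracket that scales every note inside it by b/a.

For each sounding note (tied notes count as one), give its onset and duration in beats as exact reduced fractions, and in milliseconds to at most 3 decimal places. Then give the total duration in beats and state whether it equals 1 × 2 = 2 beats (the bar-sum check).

1) 0.0ms=0b +333.333ms=1b
2) 333.333ms=1b +333.333ms=1b
Σ=2b of 2 (180bpm 2/4) — PASS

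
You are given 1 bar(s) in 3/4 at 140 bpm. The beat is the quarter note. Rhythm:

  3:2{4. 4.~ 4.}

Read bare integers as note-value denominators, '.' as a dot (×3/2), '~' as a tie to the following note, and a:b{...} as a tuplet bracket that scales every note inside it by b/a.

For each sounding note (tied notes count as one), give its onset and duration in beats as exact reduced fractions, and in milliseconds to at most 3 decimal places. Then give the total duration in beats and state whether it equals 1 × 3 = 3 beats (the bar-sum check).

1) 0.0ms=0b +428.571ms=1b
2) 428.571ms=1b +857.143ms=2b
Σ=3b of 3 (140bpm 3/4) — PASS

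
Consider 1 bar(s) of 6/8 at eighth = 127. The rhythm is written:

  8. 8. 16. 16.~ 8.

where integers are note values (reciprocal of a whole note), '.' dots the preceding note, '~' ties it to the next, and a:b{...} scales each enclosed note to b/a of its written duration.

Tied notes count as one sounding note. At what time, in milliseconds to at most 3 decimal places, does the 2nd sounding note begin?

note 2 onset = 3/2b = 708.661ms

1. 0.0ms @ 0 + 708.661ms (3/2)
2. 708.661ms @ 3/2 + 708.661ms (3/2)
3. 1417.323ms @ 3 + 354.331ms (3/4)
4. 1771.654ms @ 15/4 + 1062.992ms (9/4)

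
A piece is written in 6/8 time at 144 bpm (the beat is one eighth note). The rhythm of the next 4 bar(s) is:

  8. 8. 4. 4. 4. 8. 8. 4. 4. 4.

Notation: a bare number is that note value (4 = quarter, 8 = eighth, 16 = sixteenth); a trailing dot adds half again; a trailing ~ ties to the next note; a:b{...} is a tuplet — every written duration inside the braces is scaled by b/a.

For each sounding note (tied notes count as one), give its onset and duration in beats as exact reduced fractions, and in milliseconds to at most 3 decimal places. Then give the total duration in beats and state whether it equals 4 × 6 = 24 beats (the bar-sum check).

1) 0.0ms=0b +625.0ms=3/2b
2) 625.0ms=3/2b +625.0ms=3/2b
3) 1250.0ms=3b +1250.0ms=3b
4) 2500.0ms=6b +1250.0ms=3b
5) 3750.0ms=9b +1250.0ms=3b
6) 5000.0ms=12b +625.0ms=3/2b
7) 5625.0ms=27/2b +625.0ms=3/2b
8) 6250.0ms=15b +1250.0ms=3b
9) 7500.0ms=18b +1250.0ms=3b
10) 8750.0ms=21b +1250.0ms=3b
Σ=24b of 24 (144bpm 6/8) — PASS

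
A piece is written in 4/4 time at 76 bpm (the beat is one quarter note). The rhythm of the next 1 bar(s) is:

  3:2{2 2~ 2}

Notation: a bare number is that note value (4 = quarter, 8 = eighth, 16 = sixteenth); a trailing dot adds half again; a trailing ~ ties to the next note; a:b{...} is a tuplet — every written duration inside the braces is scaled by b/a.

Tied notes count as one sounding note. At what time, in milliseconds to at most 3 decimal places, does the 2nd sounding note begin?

1. 0.0ms @ 0 + 1052.632ms (4/3)
2. 1052.632ms @ 4/3 + 2105.263ms (8/3)

note 2 onset = 4/3b = 1052.632ms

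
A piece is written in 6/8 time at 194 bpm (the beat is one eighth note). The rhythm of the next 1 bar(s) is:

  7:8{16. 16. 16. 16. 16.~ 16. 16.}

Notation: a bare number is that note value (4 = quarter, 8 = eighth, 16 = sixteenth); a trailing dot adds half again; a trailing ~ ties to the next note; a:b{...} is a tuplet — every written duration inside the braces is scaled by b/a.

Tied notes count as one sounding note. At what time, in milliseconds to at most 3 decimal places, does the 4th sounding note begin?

note 4 onset = 18/7b = 795.287ms

1. 0.0ms @ 0 + 265.096ms (6/7)
2. 265.096ms @ 6/7 + 265.096ms (6/7)
3. 530.191ms @ 12/7 + 265.096ms (6/7)
4. 795.287ms @ 18/7 + 265.096ms (6/7)
5. 1060.383ms @ 24/7 + 530.191ms (12/7)
6. 1590.574ms @ 36/7 + 265.096ms (6/7)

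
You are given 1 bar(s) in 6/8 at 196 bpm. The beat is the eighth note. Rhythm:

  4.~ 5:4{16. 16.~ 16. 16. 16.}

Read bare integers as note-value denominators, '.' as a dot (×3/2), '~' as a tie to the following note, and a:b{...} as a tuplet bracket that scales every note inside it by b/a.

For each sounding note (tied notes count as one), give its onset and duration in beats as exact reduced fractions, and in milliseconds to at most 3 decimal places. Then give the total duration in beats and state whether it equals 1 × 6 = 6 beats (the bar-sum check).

1) 0.0ms=0b +1102.041ms=18/5b
2) 1102.041ms=18/5b +367.347ms=6/5b
3) 1469.388ms=24/5b +183.673ms=3/5b
4) 1653.061ms=27/5b +183.673ms=3/5b
Σ=6b of 6 (196bpm 6/8) — PASS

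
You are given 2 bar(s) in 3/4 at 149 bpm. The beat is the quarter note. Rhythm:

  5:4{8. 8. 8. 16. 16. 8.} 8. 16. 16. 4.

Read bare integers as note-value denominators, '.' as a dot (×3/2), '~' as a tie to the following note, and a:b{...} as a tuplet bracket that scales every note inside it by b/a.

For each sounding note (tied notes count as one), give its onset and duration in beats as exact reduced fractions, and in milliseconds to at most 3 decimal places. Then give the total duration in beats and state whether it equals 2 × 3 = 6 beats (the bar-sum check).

1) 0.0ms=0b +241.611ms=3/5b
2) 241.611ms=3/5b +241.611ms=3/5b
3) 483.221ms=6/5b +241.611ms=3/5b
4) 724.832ms=9/5b +120.805ms=3/10b
5) 845.638ms=21/10b +120.805ms=3/10b
6) 966.443ms=12/5b +241.611ms=3/5b
7) 1208.054ms=3b +302.013ms=3/4b
8) 1510.067ms=15/4b +151.007ms=3/8b
9) 1661.074ms=33/8b +151.007ms=3/8b
10) 1812.081ms=9/2b +604.027ms=3/2b
Σ=6b of 6 (149bpm 3/4) — PASS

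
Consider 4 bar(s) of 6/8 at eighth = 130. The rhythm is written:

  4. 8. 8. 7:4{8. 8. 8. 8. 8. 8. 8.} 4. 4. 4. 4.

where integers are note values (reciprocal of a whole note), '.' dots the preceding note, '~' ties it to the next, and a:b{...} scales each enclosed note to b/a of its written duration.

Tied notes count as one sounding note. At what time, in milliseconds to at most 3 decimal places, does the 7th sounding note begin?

1. 0.0ms @ 0 + 1384.615ms (3)
2. 1384.615ms @ 3 + 692.308ms (3/2)
3. 2076.923ms @ 9/2 + 692.308ms (3/2)
4. 2769.231ms @ 6 + 395.604ms (6/7)
5. 3164.835ms @ 48/7 + 395.604ms (6/7)
6. 3560.44ms @ 54/7 + 395.604ms (6/7)
7. 3956.044ms @ 60/7 + 395.604ms (6/7)
8. 4351.648ms @ 66/7 + 395.604ms (6/7)
9. 4747.253ms @ 72/7 + 395.604ms (6/7)
10. 5142.857ms @ 78/7 + 395.604ms (6/7)
11. 5538.462ms @ 12 + 1384.615ms (3)
12. 6923.077ms @ 15 + 1384.615ms (3)
13. 8307.692ms @ 18 + 1384.615ms (3)
14. 9692.308ms @ 21 + 1384.615ms (3)

note 7 onset = 60/7b = 3956.044ms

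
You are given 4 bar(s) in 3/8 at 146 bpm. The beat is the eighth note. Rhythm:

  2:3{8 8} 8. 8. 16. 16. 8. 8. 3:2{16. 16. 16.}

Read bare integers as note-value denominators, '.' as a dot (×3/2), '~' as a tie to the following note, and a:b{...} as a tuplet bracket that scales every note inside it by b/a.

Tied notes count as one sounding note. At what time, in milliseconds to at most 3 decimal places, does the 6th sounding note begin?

note 6 onset = 27/4b = 2773.973ms

1. 0.0ms @ 0 + 616.438ms (3/2)
2. 616.438ms @ 3/2 + 616.438ms (3/2)
3. 1232.877ms @ 3 + 616.438ms (3/2)
4. 1849.315ms @ 9/2 + 616.438ms (3/2)
5. 2465.753ms @ 6 + 308.219ms (3/4)
6. 2773.973ms @ 27/4 + 308.219ms (3/4)
7. 3082.192ms @ 15/2 + 616.438ms (3/2)
8. 3698.63ms @ 9 + 616.438ms (3/2)
9. 4315.068ms @ 21/2 + 205.479ms (1/2)
10. 4520.548ms @ 11 + 205.479ms (1/2)
11. 4726.027ms @ 23/2 + 205.479ms (1/2)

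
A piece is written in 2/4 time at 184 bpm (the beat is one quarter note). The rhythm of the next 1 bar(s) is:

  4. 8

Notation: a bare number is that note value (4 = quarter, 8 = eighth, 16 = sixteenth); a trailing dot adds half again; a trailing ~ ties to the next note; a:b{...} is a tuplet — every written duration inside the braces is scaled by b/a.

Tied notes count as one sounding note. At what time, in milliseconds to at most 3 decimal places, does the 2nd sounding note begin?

1. 0.0ms @ 0 + 489.13ms (3/2)
2. 489.13ms @ 3/2 + 163.043ms (1/2)

note 2 onset = 3/2b = 489.13ms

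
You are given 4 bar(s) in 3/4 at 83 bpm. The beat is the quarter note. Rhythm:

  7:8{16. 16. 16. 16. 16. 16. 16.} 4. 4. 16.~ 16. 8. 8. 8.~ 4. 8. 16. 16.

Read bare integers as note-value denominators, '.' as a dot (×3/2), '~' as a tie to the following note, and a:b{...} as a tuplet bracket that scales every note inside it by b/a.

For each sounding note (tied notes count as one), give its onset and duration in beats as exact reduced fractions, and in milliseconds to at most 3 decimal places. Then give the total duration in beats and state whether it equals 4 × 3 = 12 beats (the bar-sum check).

1) 0.0ms=0b +309.811ms=3/7b
2) 309.811ms=3/7b +309.811ms=3/7b
3) 619.621ms=6/7b +309.811ms=3/7b
4) 929.432ms=9/7b +309.811ms=3/7b
5) 1239.243ms=12/7b +309.811ms=3/7b
6) 1549.053ms=15/7b +309.811ms=3/7b
7) 1858.864ms=18/7b +309.811ms=3/7b
8) 2168.675ms=3b +1084.337ms=3/2b
9) 3253.012ms=9/2b +1084.337ms=3/2b
10) 4337.349ms=6b +542.169ms=3/4b
11) 4879.518ms=27/4b +542.169ms=3/4b
12) 5421.687ms=15/2b +542.169ms=3/4b
13) 5963.855ms=33/4b +1626.506ms=9/4b
14) 7590.361ms=21/2b +542.169ms=3/4b
15) 8132.53ms=45/4b +271.084ms=3/8b
16) 8403.614ms=93/8b +271.084ms=3/8b
Σ=12b of 12 (83bpm 3/4) — PASS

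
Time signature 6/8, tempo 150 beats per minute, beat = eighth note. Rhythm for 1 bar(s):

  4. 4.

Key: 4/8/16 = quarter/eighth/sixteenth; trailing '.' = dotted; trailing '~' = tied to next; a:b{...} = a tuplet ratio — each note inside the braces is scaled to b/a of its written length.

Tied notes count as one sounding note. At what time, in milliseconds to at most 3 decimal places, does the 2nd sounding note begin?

1. 0.0ms @ 0 + 1200.0ms (3)
2. 1200.0ms @ 3 + 1200.0ms (3)

note 2 onset = 3b = 1200.0ms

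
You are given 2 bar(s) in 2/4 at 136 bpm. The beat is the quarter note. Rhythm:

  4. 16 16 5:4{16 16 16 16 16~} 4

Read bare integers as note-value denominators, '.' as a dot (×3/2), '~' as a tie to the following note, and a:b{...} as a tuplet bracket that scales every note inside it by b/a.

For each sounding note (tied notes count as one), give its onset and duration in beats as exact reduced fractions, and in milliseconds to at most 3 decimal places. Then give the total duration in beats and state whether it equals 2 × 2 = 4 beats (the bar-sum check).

1) 0.0ms=0b +661.765ms=3/2b
2) 661.765ms=3/2b +110.294ms=1/4b
3) 772.059ms=7/4b +110.294ms=1/4b
4) 882.353ms=2b +88.235ms=1/5b
5) 970.588ms=11/5b +88.235ms=1/5b
6) 1058.824ms=12/5b +88.235ms=1/5b
7) 1147.059ms=13/5b +88.235ms=1/5b
8) 1235.294ms=14/5b +529.412ms=6/5b
Σ=4b of 4 (136bpm 2/4) — PASS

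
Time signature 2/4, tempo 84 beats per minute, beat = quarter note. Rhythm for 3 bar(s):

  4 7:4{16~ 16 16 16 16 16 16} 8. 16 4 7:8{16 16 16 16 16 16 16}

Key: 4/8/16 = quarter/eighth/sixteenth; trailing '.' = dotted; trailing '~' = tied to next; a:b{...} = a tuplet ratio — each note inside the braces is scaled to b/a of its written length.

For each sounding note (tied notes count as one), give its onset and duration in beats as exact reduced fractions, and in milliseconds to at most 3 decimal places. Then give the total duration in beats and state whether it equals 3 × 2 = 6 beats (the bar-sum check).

1) 0.0ms=0b +714.286ms=1b
2) 714.286ms=1b +204.082ms=2/7b
3) 918.367ms=9/7b +102.041ms=1/7b
4) 1020.408ms=10/7b +102.041ms=1/7b
5) 1122.449ms=11/7b +102.041ms=1/7b
6) 1224.49ms=12/7b +102.041ms=1/7b
7) 1326.531ms=13/7b +102.041ms=1/7b
8) 1428.571ms=2b +535.714ms=3/4b
9) 1964.286ms=11/4b +178.571ms=1/4b
10) 2142.857ms=3b +714.286ms=1b
11) 2857.143ms=4b +204.082ms=2/7b
12) 3061.224ms=30/7b +204.082ms=2/7b
13) 3265.306ms=32/7b +204.082ms=2/7b
14) 3469.388ms=34/7b +204.082ms=2/7b
15) 3673.469ms=36/7b +204.082ms=2/7b
16) 3877.551ms=38/7b +204.082ms=2/7b
17) 4081.633ms=40/7b +204.082ms=2/7b
Σ=6b of 6 (84bpm 2/4) — PASS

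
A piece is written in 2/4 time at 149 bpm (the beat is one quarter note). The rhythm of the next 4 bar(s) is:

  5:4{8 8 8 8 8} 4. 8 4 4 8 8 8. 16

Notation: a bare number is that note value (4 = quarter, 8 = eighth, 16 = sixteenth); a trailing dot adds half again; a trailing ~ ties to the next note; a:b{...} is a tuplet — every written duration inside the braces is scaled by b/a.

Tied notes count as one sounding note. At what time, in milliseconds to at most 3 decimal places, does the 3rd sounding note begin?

note 3 onset = 4/5b = 322.148ms

1. 0.0ms @ 0 + 161.074ms (2/5)
2. 161.074ms @ 2/5 + 161.074ms (2/5)
3. 322.148ms @ 4/5 + 161.074ms (2/5)
4. 483.221ms @ 6/5 + 161.074ms (2/5)
5. 644.295ms @ 8/5 + 161.074ms (2/5)
6. 805.369ms @ 2 + 604.027ms (3/2)
7. 1409.396ms @ 7/2 + 201.342ms (1/2)
8. 1610.738ms @ 4 + 402.685ms (1)
9. 2013.423ms @ 5 + 402.685ms (1)
10. 2416.107ms @ 6 + 201.342ms (1/2)
11. 2617.45ms @ 13/2 + 201.342ms (1/2)
12. 2818.792ms @ 7 + 302.013ms (3/4)
13. 3120.805ms @ 31/4 + 100.671ms (1/4)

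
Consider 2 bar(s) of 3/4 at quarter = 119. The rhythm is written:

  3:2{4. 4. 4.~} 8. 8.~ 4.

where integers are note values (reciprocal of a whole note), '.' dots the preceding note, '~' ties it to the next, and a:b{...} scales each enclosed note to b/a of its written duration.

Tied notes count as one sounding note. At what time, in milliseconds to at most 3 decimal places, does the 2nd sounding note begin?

1. 0.0ms @ 0 + 504.202ms (1)
2. 504.202ms @ 1 + 504.202ms (1)
3. 1008.403ms @ 2 + 882.353ms (7/4)
4. 1890.756ms @ 15/4 + 1134.454ms (9/4)

note 2 onset = 1b = 504.202ms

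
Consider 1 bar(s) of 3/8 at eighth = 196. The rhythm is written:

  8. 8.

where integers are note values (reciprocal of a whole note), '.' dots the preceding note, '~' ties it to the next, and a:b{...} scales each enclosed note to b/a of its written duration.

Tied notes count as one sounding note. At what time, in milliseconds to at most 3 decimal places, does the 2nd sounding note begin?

note 2 onset = 3/2b = 459.184ms

1. 0.0ms @ 0 + 459.184ms (3/2)
2. 459.184ms @ 3/2 + 459.184ms (3/2)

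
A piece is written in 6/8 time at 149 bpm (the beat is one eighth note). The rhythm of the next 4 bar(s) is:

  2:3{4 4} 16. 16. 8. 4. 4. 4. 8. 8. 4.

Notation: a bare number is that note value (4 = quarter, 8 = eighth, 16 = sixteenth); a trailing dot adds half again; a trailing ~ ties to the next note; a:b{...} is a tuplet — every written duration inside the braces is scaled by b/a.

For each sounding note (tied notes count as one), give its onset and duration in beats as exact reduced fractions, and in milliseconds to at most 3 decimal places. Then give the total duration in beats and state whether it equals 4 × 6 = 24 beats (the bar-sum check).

1) 0.0ms=0b +1208.054ms=3b
2) 1208.054ms=3b +1208.054ms=3b
3) 2416.107ms=6b +302.013ms=3/4b
4) 2718.121ms=27/4b +302.013ms=3/4b
5) 3020.134ms=15/2b +604.027ms=3/2b
6) 3624.161ms=9b +1208.054ms=3b
7) 4832.215ms=12b +1208.054ms=3b
8) 6040.268ms=15b +1208.054ms=3b
9) 7248.322ms=18b +604.027ms=3/2b
10) 7852.349ms=39/2b +604.027ms=3/2b
11) 8456.376ms=21b +1208.054ms=3b
Σ=24b of 24 (149bpm 6/8) — PASS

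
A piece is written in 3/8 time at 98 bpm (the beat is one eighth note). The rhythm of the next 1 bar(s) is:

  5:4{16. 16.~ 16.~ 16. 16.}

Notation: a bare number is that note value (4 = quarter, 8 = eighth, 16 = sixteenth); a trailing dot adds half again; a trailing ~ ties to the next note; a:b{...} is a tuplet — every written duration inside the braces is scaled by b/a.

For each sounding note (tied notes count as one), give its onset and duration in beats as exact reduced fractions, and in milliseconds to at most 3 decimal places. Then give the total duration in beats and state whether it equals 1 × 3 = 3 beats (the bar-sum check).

1) 0.0ms=0b +367.347ms=3/5b
2) 367.347ms=3/5b +1102.041ms=9/5b
3) 1469.388ms=12/5b +367.347ms=3/5b
Σ=3b of 3 (98bpm 3/8) — PASS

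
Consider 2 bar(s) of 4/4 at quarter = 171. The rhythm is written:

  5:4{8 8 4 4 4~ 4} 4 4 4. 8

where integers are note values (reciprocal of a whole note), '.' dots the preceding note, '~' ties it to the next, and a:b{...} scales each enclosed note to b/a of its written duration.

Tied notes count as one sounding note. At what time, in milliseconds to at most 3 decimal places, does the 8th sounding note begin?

note 8 onset = 6b = 2105.263ms

1. 0.0ms @ 0 + 140.351ms (2/5)
2. 140.351ms @ 2/5 + 140.351ms (2/5)
3. 280.702ms @ 4/5 + 280.702ms (4/5)
4. 561.404ms @ 8/5 + 280.702ms (4/5)
5. 842.105ms @ 12/5 + 561.404ms (8/5)
6. 1403.509ms @ 4 + 350.877ms (1)
7. 1754.386ms @ 5 + 350.877ms (1)
8. 2105.263ms @ 6 + 526.316ms (3/2)
9. 2631.579ms @ 15/2 + 175.439ms (1/2)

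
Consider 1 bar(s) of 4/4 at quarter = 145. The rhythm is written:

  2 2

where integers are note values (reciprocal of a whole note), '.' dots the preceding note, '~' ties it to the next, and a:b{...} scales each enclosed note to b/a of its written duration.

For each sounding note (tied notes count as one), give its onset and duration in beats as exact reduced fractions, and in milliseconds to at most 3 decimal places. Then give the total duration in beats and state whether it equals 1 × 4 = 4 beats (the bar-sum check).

1) 0.0ms=0b +827.586ms=2b
2) 827.586ms=2b +827.586ms=2b
Σ=4b of 4 (145bpm 4/4) — PASS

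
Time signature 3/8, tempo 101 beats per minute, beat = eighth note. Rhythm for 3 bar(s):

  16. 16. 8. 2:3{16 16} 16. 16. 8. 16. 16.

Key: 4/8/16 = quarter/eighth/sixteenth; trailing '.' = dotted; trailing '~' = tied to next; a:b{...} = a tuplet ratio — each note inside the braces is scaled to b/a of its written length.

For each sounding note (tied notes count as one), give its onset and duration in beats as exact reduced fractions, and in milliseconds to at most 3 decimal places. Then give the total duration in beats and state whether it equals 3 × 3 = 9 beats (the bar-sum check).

1) 0.0ms=0b +445.545ms=3/4b
2) 445.545ms=3/4b +445.545ms=3/4b
3) 891.089ms=3/2b +891.089ms=3/2b
4) 1782.178ms=3b +445.545ms=3/4b
5) 2227.723ms=15/4b +445.545ms=3/4b
6) 2673.267ms=9/2b +445.545ms=3/4b
7) 3118.812ms=21/4b +445.545ms=3/4b
8) 3564.356ms=6b +891.089ms=3/2b
9) 4455.446ms=15/2b +445.545ms=3/4b
10) 4900.99ms=33/4b +445.545ms=3/4b
Σ=9b of 9 (101bpm 3/8) — PASS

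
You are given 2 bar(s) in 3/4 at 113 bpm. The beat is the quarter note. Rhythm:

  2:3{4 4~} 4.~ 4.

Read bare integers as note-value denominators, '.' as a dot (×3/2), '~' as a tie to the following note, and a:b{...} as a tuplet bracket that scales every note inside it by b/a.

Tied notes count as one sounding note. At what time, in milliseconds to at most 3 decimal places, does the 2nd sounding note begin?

note 2 onset = 3/2b = 796.46ms

1. 0.0ms @ 0 + 796.46ms (3/2)
2. 796.46ms @ 3/2 + 2389.381ms (9/2)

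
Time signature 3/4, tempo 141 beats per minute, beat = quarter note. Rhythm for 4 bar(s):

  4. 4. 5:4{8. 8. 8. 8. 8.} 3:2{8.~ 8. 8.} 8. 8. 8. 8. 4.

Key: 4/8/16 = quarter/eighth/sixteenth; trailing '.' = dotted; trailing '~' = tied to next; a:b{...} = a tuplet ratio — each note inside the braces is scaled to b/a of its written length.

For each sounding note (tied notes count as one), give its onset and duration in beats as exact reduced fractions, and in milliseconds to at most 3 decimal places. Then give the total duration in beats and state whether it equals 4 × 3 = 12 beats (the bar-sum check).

1) 0.0ms=0b +638.298ms=3/2b
2) 638.298ms=3/2b +638.298ms=3/2b
3) 1276.596ms=3b +255.319ms=3/5b
4) 1531.915ms=18/5b +255.319ms=3/5b
5) 1787.234ms=21/5b +255.319ms=3/5b
6) 2042.553ms=24/5b +255.319ms=3/5b
7) 2297.872ms=27/5b +255.319ms=3/5b
8) 2553.191ms=6b +425.532ms=1b
9) 2978.723ms=7b +212.766ms=1/2b
10) 3191.489ms=15/2b +319.149ms=3/4b
11) 3510.638ms=33/4b +319.149ms=3/4b
12) 3829.787ms=9b +319.149ms=3/4b
13) 4148.936ms=39/4b +319.149ms=3/4b
14) 4468.085ms=21/2b +638.298ms=3/2b
Σ=12b of 12 (141bpm 3/4) — PASS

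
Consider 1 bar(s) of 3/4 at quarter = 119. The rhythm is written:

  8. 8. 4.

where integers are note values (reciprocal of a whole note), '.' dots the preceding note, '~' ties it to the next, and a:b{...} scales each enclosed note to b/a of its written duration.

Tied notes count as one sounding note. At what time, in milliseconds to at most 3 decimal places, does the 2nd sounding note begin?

1. 0.0ms @ 0 + 378.151ms (3/4)
2. 378.151ms @ 3/4 + 378.151ms (3/4)
3. 756.303ms @ 3/2 + 756.303ms (3/2)

note 2 onset = 3/4b = 378.151ms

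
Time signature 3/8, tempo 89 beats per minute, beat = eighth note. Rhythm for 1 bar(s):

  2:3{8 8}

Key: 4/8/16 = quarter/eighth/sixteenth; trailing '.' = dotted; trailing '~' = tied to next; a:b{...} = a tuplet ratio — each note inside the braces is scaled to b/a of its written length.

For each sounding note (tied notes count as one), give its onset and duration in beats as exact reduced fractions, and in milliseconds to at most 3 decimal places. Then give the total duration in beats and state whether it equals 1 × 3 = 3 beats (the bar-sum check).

1) 0.0ms=0b +1011.236ms=3/2b
2) 1011.236ms=3/2b +1011.236ms=3/2b
Σ=3b of 3 (89bpm 3/8) — PASS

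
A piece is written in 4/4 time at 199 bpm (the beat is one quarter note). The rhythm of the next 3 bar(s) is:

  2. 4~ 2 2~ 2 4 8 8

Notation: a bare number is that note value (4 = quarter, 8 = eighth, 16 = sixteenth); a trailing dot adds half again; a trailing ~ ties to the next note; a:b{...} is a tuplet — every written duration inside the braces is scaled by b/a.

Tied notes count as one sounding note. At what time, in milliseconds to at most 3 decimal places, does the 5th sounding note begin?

note 5 onset = 11b = 3316.583ms

1. 0.0ms @ 0 + 904.523ms (3)
2. 904.523ms @ 3 + 904.523ms (3)
3. 1809.045ms @ 6 + 1206.03ms (4)
4. 3015.075ms @ 10 + 301.508ms (1)
5. 3316.583ms @ 11 + 150.754ms (1/2)
6. 3467.337ms @ 23/2 + 150.754ms (1/2)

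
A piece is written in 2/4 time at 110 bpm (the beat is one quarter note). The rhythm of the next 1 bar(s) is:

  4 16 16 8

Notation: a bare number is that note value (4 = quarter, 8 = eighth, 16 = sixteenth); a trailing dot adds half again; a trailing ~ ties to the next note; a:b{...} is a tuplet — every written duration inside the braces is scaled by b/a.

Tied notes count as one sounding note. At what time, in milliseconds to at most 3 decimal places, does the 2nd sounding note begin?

note 2 onset = 1b = 545.455ms

1. 0.0ms @ 0 + 545.455ms (1)
2. 545.455ms @ 1 + 136.364ms (1/4)
3. 681.818ms @ 5/4 + 136.364ms (1/4)
4. 818.182ms @ 3/2 + 272.727ms (1/2)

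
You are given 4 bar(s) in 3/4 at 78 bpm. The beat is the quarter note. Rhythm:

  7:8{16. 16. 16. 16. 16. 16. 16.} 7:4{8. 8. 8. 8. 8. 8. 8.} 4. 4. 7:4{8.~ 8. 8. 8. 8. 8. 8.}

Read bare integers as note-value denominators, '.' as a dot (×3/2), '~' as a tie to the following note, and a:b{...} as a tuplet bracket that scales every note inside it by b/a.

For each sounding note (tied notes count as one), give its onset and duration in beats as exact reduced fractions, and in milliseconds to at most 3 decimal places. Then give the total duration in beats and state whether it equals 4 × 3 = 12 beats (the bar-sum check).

1) 0.0ms=0b +329.67ms=3/7b
2) 329.67ms=3/7b +329.67ms=3/7b
3) 659.341ms=6/7b +329.67ms=3/7b
4) 989.011ms=9/7b +329.67ms=3/7b
5) 1318.681ms=12/7b +329.67ms=3/7b
6) 1648.352ms=15/7b +329.67ms=3/7b
7) 1978.022ms=18/7b +329.67ms=3/7b
8) 2307.692ms=3b +329.67ms=3/7b
9) 2637.363ms=24/7b +329.67ms=3/7b
10) 2967.033ms=27/7b +329.67ms=3/7b
11) 3296.703ms=30/7b +329.67ms=3/7b
12) 3626.374ms=33/7b +329.67ms=3/7b
13) 3956.044ms=36/7b +329.67ms=3/7b
14) 4285.714ms=39/7b +329.67ms=3/7b
15) 4615.385ms=6b +1153.846ms=3/2b
16) 5769.231ms=15/2b +1153.846ms=3/2b
17) 6923.077ms=9b +659.341ms=6/7b
18) 7582.418ms=69/7b +329.67ms=3/7b
19) 7912.088ms=72/7b +329.67ms=3/7b
20) 8241.758ms=75/7b +329.67ms=3/7b
21) 8571.429ms=78/7b +329.67ms=3/7b
22) 8901.099ms=81/7b +329.67ms=3/7b
Σ=12b of 12 (78bpm 3/4) — PASS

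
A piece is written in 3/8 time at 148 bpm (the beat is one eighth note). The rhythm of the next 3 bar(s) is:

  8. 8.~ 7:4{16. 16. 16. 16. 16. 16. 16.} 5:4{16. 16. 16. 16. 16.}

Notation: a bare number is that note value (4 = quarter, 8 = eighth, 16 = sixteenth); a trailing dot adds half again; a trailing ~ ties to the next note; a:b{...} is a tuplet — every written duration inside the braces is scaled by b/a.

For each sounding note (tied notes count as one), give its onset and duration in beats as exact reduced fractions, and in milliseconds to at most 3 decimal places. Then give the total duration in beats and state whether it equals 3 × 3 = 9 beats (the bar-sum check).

1) 0.0ms=0b +608.108ms=3/2b
2) 608.108ms=3/2b +781.853ms=27/14b
3) 1389.961ms=24/7b +173.745ms=3/7b
4) 1563.707ms=27/7b +173.745ms=3/7b
5) 1737.452ms=30/7b +173.745ms=3/7b
6) 1911.197ms=33/7b +173.745ms=3/7b
7) 2084.942ms=36/7b +173.745ms=3/7b
8) 2258.687ms=39/7b +173.745ms=3/7b
9) 2432.432ms=6b +243.243ms=3/5b
10) 2675.676ms=33/5b +243.243ms=3/5b
11) 2918.919ms=36/5b +243.243ms=3/5b
12) 3162.162ms=39/5b +243.243ms=3/5b
13) 3405.405ms=42/5b +243.243ms=3/5b
Σ=9b of 9 (148bpm 3/8) — PASS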